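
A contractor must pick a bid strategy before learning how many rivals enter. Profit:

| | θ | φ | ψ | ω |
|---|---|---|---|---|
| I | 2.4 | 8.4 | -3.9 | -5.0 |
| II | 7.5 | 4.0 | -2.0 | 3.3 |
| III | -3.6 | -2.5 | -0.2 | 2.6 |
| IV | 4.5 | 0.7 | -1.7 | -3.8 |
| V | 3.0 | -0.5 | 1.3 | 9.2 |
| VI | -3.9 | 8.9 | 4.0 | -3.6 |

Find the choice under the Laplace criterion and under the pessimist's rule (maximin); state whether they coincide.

laplace → V; maximin → V (agree)

Row averages: I=0.475, II=3.2, III=-0.925, IV=-0.075, V=3.25, VI=1.35
Highest average = 3.25 → V.
Row minima: I=-5.0, II=-2.0, III=-3.6, IV=-3.8, V=-0.5, VI=-3.9
Best worst-case = -0.5 → V.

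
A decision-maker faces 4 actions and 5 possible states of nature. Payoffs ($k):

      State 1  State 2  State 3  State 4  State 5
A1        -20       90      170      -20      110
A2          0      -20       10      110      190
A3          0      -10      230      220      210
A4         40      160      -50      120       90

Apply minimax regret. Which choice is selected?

A3

Column bests: State 1=40, State 2=160, State 3=230, State 4=220, State 5=210.
A1 regrets: 60, 70, 60, 240, 100 → max 240
A2 regrets: 40, 180, 220, 110, 20 → max 220
A3 regrets: 40, 170, 0, 0, 0 → max 170
A4 regrets: 0, 0, 280, 100, 120 → max 280
Smallest max regret = 170 → A3.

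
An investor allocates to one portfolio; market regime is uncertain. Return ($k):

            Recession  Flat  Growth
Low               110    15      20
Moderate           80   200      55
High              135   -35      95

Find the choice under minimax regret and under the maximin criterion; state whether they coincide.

Column bests: Recession=135, Flat=200, Growth=95.
Low regrets: 25, 185, 75 → max 185
Moderate regrets: 55, 0, 40 → max 55
High regrets: 0, 235, 0 → max 235
Smallest max regret = 55 → Moderate.
Row minima: Low=15, Moderate=55, High=-35
Best worst-case = 55 → Moderate.

minimax regret → Moderate; maximin → Moderate (agree)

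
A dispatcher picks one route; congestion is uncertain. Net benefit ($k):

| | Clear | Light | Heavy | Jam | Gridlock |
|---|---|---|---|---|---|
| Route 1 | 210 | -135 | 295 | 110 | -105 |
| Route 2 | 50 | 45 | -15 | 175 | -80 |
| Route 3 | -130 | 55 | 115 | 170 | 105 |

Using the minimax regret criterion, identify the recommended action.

Column bests: Clear=210, Light=55, Heavy=295, Jam=175, Gridlock=105.
Route 1 regrets: 0, 190, 0, 65, 210 → max 210
Route 2 regrets: 160, 10, 310, 0, 185 → max 310
Route 3 regrets: 340, 0, 180, 5, 0 → max 340
Smallest max regret = 210 → Route 1.

Route 1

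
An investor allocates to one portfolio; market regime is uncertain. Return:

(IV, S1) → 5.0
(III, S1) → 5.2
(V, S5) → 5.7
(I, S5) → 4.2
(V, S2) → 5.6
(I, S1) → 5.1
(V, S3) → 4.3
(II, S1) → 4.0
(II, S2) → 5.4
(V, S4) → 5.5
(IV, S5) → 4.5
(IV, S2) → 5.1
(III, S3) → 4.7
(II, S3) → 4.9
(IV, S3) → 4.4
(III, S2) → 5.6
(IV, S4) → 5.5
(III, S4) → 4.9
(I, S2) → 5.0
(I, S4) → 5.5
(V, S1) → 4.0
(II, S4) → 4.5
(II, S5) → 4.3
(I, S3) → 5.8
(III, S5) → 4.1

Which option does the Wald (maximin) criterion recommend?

IV

Row minima: I=4.2, II=4.0, III=4.1, IV=4.4, V=4.0
Best worst-case = 4.4 → IV.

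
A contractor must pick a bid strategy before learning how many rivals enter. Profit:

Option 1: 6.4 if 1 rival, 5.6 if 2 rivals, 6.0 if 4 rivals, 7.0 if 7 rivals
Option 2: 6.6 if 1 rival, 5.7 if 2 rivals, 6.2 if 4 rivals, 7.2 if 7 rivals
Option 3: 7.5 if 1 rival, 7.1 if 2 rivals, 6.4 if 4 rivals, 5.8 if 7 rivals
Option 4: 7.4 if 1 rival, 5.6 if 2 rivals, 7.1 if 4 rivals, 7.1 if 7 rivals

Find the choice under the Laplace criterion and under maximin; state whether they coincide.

Row averages: Option 1=6.25, Option 2=6.425, Option 3=6.7, Option 4=6.8
Highest average = 6.8 → Option 4.
Row minima: Option 1=5.6, Option 2=5.7, Option 3=5.8, Option 4=5.6
Best worst-case = 5.8 → Option 3.

laplace → Option 4; maximin → Option 3 (disagree)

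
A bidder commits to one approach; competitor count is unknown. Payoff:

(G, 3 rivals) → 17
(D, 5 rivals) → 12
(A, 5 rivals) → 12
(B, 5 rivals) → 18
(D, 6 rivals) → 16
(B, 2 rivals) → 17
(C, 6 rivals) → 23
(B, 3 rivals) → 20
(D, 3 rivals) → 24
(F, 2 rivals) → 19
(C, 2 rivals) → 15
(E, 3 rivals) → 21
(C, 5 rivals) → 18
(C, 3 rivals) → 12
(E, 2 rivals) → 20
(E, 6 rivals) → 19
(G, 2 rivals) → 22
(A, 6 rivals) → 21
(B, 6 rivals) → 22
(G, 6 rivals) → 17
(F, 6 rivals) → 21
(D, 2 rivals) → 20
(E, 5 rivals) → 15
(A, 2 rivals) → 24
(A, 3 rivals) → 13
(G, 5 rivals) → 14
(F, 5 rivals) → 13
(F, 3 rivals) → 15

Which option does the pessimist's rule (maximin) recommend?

B

Row minima: A=12, B=17, C=12, D=12, E=15, F=13, G=14
Best worst-case = 17 → B.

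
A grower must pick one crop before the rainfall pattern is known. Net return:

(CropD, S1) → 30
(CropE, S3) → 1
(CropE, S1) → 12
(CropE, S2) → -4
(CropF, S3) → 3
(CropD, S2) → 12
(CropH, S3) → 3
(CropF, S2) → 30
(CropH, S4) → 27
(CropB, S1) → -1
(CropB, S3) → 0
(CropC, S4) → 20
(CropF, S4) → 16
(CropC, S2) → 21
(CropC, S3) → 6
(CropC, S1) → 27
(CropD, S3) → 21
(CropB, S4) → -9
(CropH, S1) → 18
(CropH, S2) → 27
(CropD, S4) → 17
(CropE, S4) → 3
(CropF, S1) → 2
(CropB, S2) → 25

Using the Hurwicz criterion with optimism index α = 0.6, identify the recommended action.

CropF: 0.6·30 + 0.4·2 = 18.8
CropE: 0.6·12 + 0.4·(-4) = 5.6
CropD: 0.6·30 + 0.4·12 = 22.8
CropH: 0.6·27 + 0.4·3 = 17.4
CropC: 0.6·27 + 0.4·6 = 18.6
CropB: 0.6·25 + 0.4·(-9) = 11.4
Highest Hurwicz score = 22.8 → CropD.

CropD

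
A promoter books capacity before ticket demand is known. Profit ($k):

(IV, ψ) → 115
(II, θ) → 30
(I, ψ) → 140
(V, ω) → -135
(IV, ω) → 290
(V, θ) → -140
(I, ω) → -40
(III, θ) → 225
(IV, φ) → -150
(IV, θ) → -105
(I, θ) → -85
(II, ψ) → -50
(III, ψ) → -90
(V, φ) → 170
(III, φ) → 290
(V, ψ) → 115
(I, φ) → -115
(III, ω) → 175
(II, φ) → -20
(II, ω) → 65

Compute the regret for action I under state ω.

330

Best payoff under ω is 290.
Regret = 290 − (-40) = 330.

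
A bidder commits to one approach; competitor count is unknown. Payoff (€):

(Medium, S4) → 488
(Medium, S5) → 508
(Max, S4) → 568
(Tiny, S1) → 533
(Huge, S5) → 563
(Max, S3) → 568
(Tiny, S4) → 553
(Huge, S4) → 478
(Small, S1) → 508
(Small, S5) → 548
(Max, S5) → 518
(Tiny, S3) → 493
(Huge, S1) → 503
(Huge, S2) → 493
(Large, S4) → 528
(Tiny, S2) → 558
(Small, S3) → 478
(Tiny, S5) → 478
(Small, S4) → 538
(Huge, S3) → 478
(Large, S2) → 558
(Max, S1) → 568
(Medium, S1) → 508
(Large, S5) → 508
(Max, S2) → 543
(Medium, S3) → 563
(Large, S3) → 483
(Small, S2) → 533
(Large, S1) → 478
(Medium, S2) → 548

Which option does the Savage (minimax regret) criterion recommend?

Max

Column bests: S1=568, S2=558, S3=568, S4=568, S5=563.
Tiny regrets: 35, 0, 75, 15, 85 → max 85
Small regrets: 60, 25, 90, 30, 15 → max 90
Medium regrets: 60, 10, 5, 80, 55 → max 80
Large regrets: 90, 0, 85, 40, 55 → max 90
Huge regrets: 65, 65, 90, 90, 0 → max 90
Max regrets: 0, 15, 0, 0, 45 → max 45
Smallest max regret = 45 → Max.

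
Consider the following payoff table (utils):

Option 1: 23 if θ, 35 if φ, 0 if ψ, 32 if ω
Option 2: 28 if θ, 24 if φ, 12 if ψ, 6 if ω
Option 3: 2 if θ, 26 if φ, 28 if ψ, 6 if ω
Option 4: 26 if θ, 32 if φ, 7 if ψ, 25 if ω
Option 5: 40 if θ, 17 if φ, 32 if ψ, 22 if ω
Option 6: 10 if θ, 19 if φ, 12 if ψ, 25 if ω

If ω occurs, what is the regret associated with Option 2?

Best payoff under ω is 32.
Regret = 32 − 6 = 26.

26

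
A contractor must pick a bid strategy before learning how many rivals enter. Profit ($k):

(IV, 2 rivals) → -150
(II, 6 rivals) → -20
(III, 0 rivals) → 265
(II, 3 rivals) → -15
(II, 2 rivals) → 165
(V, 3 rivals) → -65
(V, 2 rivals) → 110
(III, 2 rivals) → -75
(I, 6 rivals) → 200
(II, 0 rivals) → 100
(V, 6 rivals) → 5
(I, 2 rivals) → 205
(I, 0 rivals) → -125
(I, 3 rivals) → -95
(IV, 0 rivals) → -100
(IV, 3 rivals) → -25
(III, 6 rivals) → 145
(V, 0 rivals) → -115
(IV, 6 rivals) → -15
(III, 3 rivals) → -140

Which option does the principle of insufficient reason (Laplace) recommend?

Row averages: I=46.25, II=57.5, III=48.75, IV=-72.5, V=-16.25
Highest average = 57.5 → II.

II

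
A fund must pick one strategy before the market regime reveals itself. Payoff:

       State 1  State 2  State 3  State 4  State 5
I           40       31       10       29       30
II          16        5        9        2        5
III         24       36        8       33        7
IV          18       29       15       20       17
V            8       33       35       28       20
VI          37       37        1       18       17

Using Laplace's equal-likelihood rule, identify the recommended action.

I

Row averages: I=28, II=7.4, III=21.6, IV=19.8, V=24.8, VI=22
Highest average = 28 → I.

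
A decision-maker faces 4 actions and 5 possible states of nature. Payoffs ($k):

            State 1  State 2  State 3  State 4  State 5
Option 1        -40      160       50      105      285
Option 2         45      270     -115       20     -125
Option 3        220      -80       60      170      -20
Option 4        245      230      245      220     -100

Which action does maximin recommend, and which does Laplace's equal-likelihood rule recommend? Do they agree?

Row minima: Option 1=-40, Option 2=-125, Option 3=-80, Option 4=-100
Best worst-case = -40 → Option 1.
Row averages: Option 1=112, Option 2=19, Option 3=70, Option 4=168
Highest average = 168 → Option 4.

maximin → Option 1; laplace → Option 4 (disagree)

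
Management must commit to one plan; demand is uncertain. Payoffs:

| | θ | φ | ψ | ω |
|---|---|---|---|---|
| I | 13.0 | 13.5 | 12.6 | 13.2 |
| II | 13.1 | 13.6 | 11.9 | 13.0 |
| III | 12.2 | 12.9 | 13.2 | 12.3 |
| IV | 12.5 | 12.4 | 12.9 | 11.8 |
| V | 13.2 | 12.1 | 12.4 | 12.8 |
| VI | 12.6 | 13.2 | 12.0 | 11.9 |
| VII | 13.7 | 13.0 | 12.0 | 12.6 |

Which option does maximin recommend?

I

Row minima: I=12.6, II=11.9, III=12.2, IV=11.8, V=12.1, VI=11.9, VII=12.0
Best worst-case = 12.6 → I.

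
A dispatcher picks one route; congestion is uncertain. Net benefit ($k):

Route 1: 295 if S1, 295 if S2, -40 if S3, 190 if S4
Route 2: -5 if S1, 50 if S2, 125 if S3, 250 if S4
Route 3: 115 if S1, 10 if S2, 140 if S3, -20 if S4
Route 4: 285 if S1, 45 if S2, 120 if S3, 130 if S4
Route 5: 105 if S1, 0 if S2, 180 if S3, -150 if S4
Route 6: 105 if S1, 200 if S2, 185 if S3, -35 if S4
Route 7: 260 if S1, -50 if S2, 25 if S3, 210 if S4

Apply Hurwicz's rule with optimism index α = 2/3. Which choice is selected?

Route 1: 2/3·295 + 1/3·(-40) = 550/3
Route 2: 2/3·250 + 1/3·(-5) = 165
Route 3: 2/3·140 + 1/3·(-20) = 260/3
Route 4: 2/3·285 + 1/3·45 = 205
Route 5: 2/3·180 + 1/3·(-150) = 70
Route 6: 2/3·200 + 1/3·(-35) = 365/3
Route 7: 2/3·260 + 1/3·(-50) = 470/3
Highest Hurwicz score = 205 → Route 4.

Route 4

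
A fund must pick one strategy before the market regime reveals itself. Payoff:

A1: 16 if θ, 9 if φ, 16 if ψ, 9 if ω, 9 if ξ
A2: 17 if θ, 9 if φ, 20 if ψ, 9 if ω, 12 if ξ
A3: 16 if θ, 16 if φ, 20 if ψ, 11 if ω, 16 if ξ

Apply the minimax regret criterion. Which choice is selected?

A3

Column bests: θ=17, φ=16, ψ=20, ω=11, ξ=16.
A1 regrets: 1, 7, 4, 2, 7 → max 7
A2 regrets: 0, 7, 0, 2, 4 → max 7
A3 regrets: 1, 0, 0, 0, 0 → max 1
Smallest max regret = 1 → A3.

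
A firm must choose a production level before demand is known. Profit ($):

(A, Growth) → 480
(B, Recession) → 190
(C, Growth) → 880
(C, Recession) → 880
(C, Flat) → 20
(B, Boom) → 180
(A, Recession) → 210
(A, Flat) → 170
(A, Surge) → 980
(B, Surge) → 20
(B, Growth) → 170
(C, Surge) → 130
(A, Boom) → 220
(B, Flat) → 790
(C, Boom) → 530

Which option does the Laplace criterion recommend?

Row averages: A=412, B=270, C=488
Highest average = 488 → C.

C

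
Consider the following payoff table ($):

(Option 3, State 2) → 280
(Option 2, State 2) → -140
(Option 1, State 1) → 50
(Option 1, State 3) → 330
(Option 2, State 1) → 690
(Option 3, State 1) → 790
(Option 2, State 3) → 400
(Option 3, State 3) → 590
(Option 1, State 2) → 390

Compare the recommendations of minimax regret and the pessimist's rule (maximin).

minimax regret → Option 3; maximin → Option 3 (agree)

Column bests: State 1=790, State 2=390, State 3=590.
Option 1 regrets: 740, 0, 260 → max 740
Option 2 regrets: 100, 530, 190 → max 530
Option 3 regrets: 0, 110, 0 → max 110
Smallest max regret = 110 → Option 3.
Row minima: Option 1=50, Option 2=-140, Option 3=280
Best worst-case = 280 → Option 3.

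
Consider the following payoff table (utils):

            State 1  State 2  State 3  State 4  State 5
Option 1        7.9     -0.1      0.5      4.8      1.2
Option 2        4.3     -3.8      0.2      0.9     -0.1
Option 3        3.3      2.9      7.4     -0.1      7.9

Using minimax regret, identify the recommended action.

Option 3

Column bests: State 1=7.9, State 2=2.9, State 3=7.4, State 4=4.8, State 5=7.9.
Option 1 regrets: 0.0, 3.0, 6.9, 0.0, 6.7 → max 6.9
Option 2 regrets: 3.6, 6.7, 7.2, 3.9, 8.0 → max 8.0
Option 3 regrets: 4.6, 0.0, 0.0, 4.9, 0.0 → max 4.9
Smallest max regret = 4.9 → Option 3.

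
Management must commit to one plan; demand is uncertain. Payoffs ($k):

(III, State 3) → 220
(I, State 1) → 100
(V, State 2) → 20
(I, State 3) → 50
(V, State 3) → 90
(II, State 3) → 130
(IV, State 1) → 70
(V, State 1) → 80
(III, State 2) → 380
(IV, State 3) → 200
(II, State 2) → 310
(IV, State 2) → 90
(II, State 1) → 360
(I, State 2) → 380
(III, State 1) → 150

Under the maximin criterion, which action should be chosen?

III

Row minima: I=50, II=130, III=150, IV=70, V=20
Best worst-case = 150 → III.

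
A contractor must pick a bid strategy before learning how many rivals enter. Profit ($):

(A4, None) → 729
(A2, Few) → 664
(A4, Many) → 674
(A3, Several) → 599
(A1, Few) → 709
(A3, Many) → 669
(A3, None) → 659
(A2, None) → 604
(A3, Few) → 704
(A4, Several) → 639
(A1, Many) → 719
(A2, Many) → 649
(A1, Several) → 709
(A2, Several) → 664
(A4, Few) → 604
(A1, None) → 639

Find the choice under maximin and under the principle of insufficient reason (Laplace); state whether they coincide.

Row minima: A1=639, A2=604, A3=599, A4=604
Best worst-case = 639 → A1.
Row averages: A1=694, A2=645.25, A3=657.75, A4=661.5
Highest average = 694 → A1.

maximin → A1; laplace → A1 (agree)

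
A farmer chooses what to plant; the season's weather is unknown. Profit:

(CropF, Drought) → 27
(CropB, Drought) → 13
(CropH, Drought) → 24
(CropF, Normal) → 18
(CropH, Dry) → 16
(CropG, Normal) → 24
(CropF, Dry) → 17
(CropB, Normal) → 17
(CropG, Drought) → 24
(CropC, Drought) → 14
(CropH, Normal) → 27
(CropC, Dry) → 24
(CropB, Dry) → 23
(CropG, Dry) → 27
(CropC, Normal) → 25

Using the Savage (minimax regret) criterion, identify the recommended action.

CropG

Column bests: Drought=27, Dry=27, Normal=27.
CropB regrets: 14, 4, 10 → max 14
CropC regrets: 13, 3, 2 → max 13
CropF regrets: 0, 10, 9 → max 10
CropH regrets: 3, 11, 0 → max 11
CropG regrets: 3, 0, 3 → max 3
Smallest max regret = 3 → CropG.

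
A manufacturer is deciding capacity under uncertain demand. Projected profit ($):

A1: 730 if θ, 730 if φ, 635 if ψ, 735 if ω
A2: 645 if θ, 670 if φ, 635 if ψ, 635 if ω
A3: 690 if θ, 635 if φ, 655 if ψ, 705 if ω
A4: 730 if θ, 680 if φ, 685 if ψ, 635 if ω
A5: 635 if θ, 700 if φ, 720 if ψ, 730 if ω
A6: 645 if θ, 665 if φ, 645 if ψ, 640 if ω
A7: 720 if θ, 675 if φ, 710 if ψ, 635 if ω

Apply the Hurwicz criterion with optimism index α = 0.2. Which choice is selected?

A1: 0.2·735 + 0.8·635 = 655
A2: 0.2·670 + 0.8·635 = 642
A3: 0.2·705 + 0.8·635 = 649
A4: 0.2·730 + 0.8·635 = 654
A5: 0.2·730 + 0.8·635 = 654
A6: 0.2·665 + 0.8·640 = 645
A7: 0.2·720 + 0.8·635 = 652
Highest Hurwicz score = 655 → A1.

A1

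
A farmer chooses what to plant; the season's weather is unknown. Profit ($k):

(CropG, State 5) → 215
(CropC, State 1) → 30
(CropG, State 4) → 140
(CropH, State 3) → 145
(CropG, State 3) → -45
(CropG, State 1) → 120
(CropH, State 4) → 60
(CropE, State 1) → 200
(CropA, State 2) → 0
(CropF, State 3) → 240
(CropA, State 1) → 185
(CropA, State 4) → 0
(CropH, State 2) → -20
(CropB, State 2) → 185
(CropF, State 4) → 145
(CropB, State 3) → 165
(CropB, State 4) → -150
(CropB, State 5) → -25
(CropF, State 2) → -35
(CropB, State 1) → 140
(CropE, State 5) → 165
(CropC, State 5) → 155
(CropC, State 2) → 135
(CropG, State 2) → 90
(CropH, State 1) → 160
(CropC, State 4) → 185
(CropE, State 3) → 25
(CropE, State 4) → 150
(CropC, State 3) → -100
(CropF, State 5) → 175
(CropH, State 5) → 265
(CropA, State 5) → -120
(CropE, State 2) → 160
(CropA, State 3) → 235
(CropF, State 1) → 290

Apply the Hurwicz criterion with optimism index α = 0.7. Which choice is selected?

CropF

CropE: 0.7·200 + 0.3·25 = 147.5
CropB: 0.7·185 + 0.3·(-150) = 84.5
CropG: 0.7·215 + 0.3·(-45) = 137
CropC: 0.7·185 + 0.3·(-100) = 99.5
CropF: 0.7·290 + 0.3·(-35) = 192.5
CropH: 0.7·265 + 0.3·(-20) = 179.5
CropA: 0.7·235 + 0.3·(-120) = 128.5
Highest Hurwicz score = 192.5 → CropF.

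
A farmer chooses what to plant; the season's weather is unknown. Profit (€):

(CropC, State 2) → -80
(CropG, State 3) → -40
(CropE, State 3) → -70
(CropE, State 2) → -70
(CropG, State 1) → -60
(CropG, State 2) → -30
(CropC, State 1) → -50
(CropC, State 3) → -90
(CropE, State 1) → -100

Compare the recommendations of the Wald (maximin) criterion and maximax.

maximin → CropG; maximax → CropG (agree)

Row minima: CropE=-100, CropC=-90, CropG=-60
Best worst-case = -60 → CropG.
Row maxima: CropE=-70, CropC=-50, CropG=-30
Best best-case = -30 → CropG.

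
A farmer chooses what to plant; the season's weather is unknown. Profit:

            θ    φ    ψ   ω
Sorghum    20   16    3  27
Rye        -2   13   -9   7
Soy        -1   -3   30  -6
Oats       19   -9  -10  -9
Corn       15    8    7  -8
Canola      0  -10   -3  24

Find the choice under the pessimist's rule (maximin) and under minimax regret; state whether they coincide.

Row minima: Sorghum=3, Rye=-9, Soy=-6, Oats=-10, Corn=-8, Canola=-10
Best worst-case = 3 → Sorghum.
Column bests: θ=20, φ=16, ψ=30, ω=27.
Sorghum regrets: 0, 0, 27, 0 → max 27
Rye regrets: 22, 3, 39, 20 → max 39
Soy regrets: 21, 19, 0, 33 → max 33
Oats regrets: 1, 25, 40, 36 → max 40
Corn regrets: 5, 8, 23, 35 → max 35
Canola regrets: 20, 26, 33, 3 → max 33
Smallest max regret = 27 → Sorghum.

maximin → Sorghum; minimax regret → Sorghum (agree)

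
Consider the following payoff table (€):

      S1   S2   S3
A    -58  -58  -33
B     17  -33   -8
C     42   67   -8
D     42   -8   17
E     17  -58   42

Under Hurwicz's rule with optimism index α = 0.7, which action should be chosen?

C

A: 0.7·(-33) + 0.3·(-58) = -40.5
B: 0.7·17 + 0.3·(-33) = 2
C: 0.7·67 + 0.3·(-8) = 44.5
D: 0.7·42 + 0.3·(-8) = 27
E: 0.7·42 + 0.3·(-58) = 12
Highest Hurwicz score = 44.5 → C.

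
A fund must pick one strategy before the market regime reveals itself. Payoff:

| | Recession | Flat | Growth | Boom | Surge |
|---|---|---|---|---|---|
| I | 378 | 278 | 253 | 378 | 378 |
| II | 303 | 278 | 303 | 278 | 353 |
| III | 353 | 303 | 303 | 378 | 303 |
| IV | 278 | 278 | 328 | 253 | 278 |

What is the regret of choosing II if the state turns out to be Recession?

Best payoff under Recession is 378.
Regret = 378 − 303 = 75.

75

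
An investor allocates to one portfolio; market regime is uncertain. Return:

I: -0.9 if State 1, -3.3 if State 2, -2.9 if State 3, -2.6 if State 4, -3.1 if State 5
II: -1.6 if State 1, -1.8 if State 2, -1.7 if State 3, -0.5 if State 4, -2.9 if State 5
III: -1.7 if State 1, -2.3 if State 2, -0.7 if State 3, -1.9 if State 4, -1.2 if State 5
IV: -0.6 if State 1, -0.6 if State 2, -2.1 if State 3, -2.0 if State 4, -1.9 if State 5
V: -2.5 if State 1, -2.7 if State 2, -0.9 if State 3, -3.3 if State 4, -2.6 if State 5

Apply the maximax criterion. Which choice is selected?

Row maxima: I=-0.9, II=-0.5, III=-0.7, IV=-0.6, V=-0.9
Best best-case = -0.5 → II.

II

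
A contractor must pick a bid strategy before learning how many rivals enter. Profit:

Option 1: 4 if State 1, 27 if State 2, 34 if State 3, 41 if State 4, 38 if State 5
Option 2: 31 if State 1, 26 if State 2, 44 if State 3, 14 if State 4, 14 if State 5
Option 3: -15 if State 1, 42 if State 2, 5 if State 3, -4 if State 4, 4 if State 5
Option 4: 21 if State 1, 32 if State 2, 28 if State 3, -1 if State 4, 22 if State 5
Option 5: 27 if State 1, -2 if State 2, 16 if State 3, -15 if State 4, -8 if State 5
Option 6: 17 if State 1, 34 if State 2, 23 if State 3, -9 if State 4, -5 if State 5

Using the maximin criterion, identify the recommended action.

Option 2

Row minima: Option 1=4, Option 2=14, Option 3=-15, Option 4=-1, Option 5=-15, Option 6=-9
Best worst-case = 14 → Option 2.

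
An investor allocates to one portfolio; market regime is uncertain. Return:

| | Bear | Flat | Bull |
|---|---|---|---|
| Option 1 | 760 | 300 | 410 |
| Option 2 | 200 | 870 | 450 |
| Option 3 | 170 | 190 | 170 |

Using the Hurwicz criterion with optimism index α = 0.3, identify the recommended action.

Option 1: 0.3·760 + 0.7·300 = 438
Option 2: 0.3·870 + 0.7·200 = 401
Option 3: 0.3·190 + 0.7·170 = 176
Highest Hurwicz score = 438 → Option 1.

Option 1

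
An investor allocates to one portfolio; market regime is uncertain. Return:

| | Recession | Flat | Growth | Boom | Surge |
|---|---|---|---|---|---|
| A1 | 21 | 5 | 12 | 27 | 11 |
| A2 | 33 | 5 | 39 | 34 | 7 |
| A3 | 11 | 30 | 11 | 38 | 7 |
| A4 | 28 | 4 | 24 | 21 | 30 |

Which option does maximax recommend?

A2

Row maxima: A1=27, A2=39, A3=38, A4=30
Best best-case = 39 → A2.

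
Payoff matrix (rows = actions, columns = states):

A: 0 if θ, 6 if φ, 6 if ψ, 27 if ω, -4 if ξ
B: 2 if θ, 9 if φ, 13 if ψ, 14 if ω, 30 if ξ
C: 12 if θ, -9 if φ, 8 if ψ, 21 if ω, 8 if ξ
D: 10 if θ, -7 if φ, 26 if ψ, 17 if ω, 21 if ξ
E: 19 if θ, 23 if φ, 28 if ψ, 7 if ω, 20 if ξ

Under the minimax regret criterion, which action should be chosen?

Column bests: θ=19, φ=23, ψ=28, ω=27, ξ=30.
A regrets: 19, 17, 22, 0, 34 → max 34
B regrets: 17, 14, 15, 13, 0 → max 17
C regrets: 7, 32, 20, 6, 22 → max 32
D regrets: 9, 30, 2, 10, 9 → max 30
E regrets: 0, 0, 0, 20, 10 → max 20
Smallest max regret = 17 → B.

B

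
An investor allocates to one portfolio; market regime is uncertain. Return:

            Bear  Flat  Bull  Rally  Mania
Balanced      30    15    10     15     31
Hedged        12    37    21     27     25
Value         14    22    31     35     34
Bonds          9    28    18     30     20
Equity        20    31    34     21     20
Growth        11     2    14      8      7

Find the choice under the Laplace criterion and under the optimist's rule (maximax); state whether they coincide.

Row averages: Balanced=20.2, Hedged=24.4, Value=27.2, Bonds=21, Equity=25.2, Growth=8.4
Highest average = 27.2 → Value.
Row maxima: Balanced=31, Hedged=37, Value=35, Bonds=30, Equity=34, Growth=14
Best best-case = 37 → Hedged.

laplace → Value; maximax → Hedged (disagree)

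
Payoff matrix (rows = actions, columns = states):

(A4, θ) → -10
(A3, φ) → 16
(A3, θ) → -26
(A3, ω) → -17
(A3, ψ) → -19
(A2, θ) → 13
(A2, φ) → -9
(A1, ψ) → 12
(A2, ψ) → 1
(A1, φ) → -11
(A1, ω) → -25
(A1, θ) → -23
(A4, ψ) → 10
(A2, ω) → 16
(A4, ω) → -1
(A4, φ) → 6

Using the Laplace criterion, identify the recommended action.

A2

Row averages: A1=-11.75, A2=5.25, A3=-11.5, A4=1.25
Highest average = 5.25 → A2.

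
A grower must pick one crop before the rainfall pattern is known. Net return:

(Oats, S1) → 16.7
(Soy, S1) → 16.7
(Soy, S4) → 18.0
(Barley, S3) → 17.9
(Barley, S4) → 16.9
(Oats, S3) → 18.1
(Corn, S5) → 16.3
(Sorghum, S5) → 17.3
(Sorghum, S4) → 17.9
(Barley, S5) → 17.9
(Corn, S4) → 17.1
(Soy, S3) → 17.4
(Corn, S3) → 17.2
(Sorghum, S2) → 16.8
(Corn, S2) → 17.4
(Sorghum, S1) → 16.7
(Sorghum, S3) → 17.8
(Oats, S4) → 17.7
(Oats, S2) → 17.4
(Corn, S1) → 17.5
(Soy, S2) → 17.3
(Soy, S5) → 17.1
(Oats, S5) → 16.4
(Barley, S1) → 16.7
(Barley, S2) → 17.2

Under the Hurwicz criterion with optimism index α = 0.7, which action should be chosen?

Soy

Barley: 0.7·17.9 + 0.3·16.7 = 17.54
Oats: 0.7·18.1 + 0.3·16.4 = 17.59
Corn: 0.7·17.5 + 0.3·16.3 = 17.14
Soy: 0.7·18.0 + 0.3·16.7 = 17.61
Sorghum: 0.7·17.9 + 0.3·16.7 = 17.54
Highest Hurwicz score = 17.61 → Soy.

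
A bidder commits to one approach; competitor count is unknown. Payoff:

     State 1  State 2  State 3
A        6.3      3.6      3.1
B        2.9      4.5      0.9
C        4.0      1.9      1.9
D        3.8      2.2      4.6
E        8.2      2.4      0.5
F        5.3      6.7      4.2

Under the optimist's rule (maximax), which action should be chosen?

Row maxima: A=6.3, B=4.5, C=4.0, D=4.6, E=8.2, F=6.7
Best best-case = 8.2 → E.

E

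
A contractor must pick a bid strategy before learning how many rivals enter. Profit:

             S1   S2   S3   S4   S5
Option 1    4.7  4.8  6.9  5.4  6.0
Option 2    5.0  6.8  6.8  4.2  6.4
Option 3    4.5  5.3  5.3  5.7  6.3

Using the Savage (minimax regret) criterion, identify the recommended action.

Column bests: S1=5.0, S2=6.8, S3=6.9, S4=5.7, S5=6.4.
Option 1 regrets: 0.3, 2.0, 0.0, 0.3, 0.4 → max 2.0
Option 2 regrets: 0.0, 0.0, 0.1, 1.5, 0.0 → max 1.5
Option 3 regrets: 0.5, 1.5, 1.6, 0.0, 0.1 → max 1.6
Smallest max regret = 1.5 → Option 2.

Option 2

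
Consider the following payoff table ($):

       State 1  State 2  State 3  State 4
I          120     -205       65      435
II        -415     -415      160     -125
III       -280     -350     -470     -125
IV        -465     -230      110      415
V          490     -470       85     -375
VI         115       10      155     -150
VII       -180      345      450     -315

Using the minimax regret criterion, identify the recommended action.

I

Column bests: State 1=490, State 2=345, State 3=450, State 4=435.
I regrets: 370, 550, 385, 0 → max 550
II regrets: 905, 760, 290, 560 → max 905
III regrets: 770, 695, 920, 560 → max 920
IV regrets: 955, 575, 340, 20 → max 955
V regrets: 0, 815, 365, 810 → max 815
VI regrets: 375, 335, 295, 585 → max 585
VII regrets: 670, 0, 0, 750 → max 750
Smallest max regret = 550 → I.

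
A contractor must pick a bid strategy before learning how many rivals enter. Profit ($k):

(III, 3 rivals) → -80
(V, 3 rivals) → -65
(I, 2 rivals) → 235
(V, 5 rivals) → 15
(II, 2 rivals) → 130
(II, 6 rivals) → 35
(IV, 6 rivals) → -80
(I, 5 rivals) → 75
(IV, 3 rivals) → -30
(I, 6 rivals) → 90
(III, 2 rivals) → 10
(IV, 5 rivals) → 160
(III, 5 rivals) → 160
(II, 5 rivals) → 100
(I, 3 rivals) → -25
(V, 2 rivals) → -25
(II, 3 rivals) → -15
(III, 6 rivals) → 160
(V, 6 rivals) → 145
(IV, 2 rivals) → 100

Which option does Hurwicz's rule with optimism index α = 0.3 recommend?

I: 0.3·235 + 0.7·(-25) = 53
II: 0.3·130 + 0.7·(-15) = 28.5
III: 0.3·160 + 0.7·(-80) = -8
IV: 0.3·160 + 0.7·(-80) = -8
V: 0.3·145 + 0.7·(-65) = -2
Highest Hurwicz score = 53 → I.

I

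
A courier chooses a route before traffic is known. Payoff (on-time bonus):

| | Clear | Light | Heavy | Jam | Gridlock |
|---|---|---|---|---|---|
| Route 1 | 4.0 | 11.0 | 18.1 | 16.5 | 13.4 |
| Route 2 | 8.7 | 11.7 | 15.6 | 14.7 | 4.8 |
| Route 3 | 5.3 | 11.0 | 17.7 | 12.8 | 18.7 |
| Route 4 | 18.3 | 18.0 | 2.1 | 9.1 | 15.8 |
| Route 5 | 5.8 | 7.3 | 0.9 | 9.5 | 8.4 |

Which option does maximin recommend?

Route 3

Row minima: Route 1=4.0, Route 2=4.8, Route 3=5.3, Route 4=2.1, Route 5=0.9
Best worst-case = 5.3 → Route 3.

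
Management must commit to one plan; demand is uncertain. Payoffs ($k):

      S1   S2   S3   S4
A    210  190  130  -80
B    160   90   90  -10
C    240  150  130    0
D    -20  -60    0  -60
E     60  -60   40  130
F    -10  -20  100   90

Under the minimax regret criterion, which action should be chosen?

Column bests: S1=240, S2=190, S3=130, S4=130.
A regrets: 30, 0, 0, 210 → max 210
B regrets: 80, 100, 40, 140 → max 140
C regrets: 0, 40, 0, 130 → max 130
D regrets: 260, 250, 130, 190 → max 260
E regrets: 180, 250, 90, 0 → max 250
F regrets: 250, 210, 30, 40 → max 250
Smallest max regret = 130 → C.

C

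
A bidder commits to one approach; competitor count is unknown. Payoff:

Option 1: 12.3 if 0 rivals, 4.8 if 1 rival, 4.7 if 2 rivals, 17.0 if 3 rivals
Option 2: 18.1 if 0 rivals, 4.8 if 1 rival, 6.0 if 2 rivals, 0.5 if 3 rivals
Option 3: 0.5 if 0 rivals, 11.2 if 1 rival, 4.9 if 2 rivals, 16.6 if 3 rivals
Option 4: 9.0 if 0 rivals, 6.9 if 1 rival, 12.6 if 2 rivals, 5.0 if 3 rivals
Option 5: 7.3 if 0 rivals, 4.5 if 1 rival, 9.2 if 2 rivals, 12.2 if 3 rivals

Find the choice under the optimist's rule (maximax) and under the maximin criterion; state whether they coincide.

Row maxima: Option 1=17.0, Option 2=18.1, Option 3=16.6, Option 4=12.6, Option 5=12.2
Best best-case = 18.1 → Option 2.
Row minima: Option 1=4.7, Option 2=0.5, Option 3=0.5, Option 4=5.0, Option 5=4.5
Best worst-case = 5.0 → Option 4.

maximax → Option 2; maximin → Option 4 (disagree)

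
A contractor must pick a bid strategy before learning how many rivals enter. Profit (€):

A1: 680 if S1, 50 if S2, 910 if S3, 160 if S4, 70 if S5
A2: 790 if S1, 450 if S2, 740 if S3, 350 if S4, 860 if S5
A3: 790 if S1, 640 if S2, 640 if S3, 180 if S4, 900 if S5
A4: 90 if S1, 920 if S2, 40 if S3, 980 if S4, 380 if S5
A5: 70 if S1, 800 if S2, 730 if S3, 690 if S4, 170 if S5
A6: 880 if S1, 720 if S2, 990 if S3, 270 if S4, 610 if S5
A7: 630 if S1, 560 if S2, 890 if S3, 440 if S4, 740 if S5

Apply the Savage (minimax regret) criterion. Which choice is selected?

Column bests: S1=880, S2=920, S3=990, S4=980, S5=900.
A1 regrets: 200, 870, 80, 820, 830 → max 870
A2 regrets: 90, 470, 250, 630, 40 → max 630
A3 regrets: 90, 280, 350, 800, 0 → max 800
A4 regrets: 790, 0, 950, 0, 520 → max 950
A5 regrets: 810, 120, 260, 290, 730 → max 810
A6 regrets: 0, 200, 0, 710, 290 → max 710
A7 regrets: 250, 360, 100, 540, 160 → max 540
Smallest max regret = 540 → A7.

A7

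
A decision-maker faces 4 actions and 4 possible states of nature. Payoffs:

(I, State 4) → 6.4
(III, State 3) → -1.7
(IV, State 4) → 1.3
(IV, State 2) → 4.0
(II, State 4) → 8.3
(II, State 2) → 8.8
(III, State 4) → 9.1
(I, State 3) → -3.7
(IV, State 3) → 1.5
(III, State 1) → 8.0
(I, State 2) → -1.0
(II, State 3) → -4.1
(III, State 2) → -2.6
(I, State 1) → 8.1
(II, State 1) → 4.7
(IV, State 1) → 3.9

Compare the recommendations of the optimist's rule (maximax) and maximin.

maximax → III; maximin → IV (disagree)

Row maxima: I=8.1, II=8.8, III=9.1, IV=4.0
Best best-case = 9.1 → III.
Row minima: I=-3.7, II=-4.1, III=-2.6, IV=1.3
Best worst-case = 1.3 → IV.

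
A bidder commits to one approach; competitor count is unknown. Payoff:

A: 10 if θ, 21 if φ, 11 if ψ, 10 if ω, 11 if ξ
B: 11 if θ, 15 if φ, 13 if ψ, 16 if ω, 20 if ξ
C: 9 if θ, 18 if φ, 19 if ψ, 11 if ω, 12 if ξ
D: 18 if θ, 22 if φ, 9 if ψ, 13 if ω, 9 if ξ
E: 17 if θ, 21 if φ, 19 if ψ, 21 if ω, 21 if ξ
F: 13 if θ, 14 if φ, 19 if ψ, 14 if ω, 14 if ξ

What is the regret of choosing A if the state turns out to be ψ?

8

Best payoff under ψ is 19.
Regret = 19 − 11 = 8.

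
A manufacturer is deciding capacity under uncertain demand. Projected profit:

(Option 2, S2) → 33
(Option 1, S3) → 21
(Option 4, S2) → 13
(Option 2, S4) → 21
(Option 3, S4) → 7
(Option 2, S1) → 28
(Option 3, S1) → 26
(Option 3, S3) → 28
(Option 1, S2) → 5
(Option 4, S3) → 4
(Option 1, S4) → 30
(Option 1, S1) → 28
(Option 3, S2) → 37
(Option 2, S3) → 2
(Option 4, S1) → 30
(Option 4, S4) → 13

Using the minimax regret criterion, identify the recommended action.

Column bests: S1=30, S2=37, S3=28, S4=30.
Option 1 regrets: 2, 32, 7, 0 → max 32
Option 2 regrets: 2, 4, 26, 9 → max 26
Option 3 regrets: 4, 0, 0, 23 → max 23
Option 4 regrets: 0, 24, 24, 17 → max 24
Smallest max regret = 23 → Option 3.

Option 3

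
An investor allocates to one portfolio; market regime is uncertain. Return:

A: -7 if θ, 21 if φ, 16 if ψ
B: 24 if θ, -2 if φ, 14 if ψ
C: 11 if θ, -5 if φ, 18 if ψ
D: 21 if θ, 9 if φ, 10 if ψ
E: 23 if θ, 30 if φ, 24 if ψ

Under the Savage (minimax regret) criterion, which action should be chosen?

E

Column bests: θ=24, φ=30, ψ=24.
A regrets: 31, 9, 8 → max 31
B regrets: 0, 32, 10 → max 32
C regrets: 13, 35, 6 → max 35
D regrets: 3, 21, 14 → max 21
E regrets: 1, 0, 0 → max 1
Smallest max regret = 1 → E.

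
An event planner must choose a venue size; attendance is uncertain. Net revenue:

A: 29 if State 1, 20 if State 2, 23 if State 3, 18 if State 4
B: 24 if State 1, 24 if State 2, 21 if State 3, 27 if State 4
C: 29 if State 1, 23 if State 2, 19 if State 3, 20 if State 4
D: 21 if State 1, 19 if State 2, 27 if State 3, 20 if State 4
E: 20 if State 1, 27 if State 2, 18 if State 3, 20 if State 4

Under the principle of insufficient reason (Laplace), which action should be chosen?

Row averages: A=22.5, B=24, C=22.75, D=21.75, E=21.25
Highest average = 24 → B.

B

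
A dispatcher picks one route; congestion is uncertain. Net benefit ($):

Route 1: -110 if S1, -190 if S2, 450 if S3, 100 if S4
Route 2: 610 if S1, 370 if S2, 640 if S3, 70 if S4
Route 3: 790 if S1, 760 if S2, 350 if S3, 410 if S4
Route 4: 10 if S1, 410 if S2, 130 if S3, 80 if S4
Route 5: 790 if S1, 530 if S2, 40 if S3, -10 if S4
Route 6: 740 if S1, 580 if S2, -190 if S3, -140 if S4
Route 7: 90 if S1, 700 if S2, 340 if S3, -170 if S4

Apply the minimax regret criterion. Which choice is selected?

Route 3

Column bests: S1=790, S2=760, S3=640, S4=410.
Route 1 regrets: 900, 950, 190, 310 → max 950
Route 2 regrets: 180, 390, 0, 340 → max 390
Route 3 regrets: 0, 0, 290, 0 → max 290
Route 4 regrets: 780, 350, 510, 330 → max 780
Route 5 regrets: 0, 230, 600, 420 → max 600
Route 6 regrets: 50, 180, 830, 550 → max 830
Route 7 regrets: 700, 60, 300, 580 → max 700
Smallest max regret = 290 → Route 3.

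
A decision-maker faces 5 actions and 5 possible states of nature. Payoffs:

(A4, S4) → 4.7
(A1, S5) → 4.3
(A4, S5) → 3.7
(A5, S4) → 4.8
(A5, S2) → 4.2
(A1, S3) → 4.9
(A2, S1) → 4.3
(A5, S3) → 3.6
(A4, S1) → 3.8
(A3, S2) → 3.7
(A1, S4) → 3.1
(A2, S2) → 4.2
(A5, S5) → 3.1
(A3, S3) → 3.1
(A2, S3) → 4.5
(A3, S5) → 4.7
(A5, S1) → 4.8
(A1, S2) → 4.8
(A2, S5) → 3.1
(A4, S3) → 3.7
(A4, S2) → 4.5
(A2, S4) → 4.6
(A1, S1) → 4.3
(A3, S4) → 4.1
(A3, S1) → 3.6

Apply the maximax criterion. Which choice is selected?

Row maxima: A1=4.9, A2=4.6, A3=4.7, A4=4.7, A5=4.8
Best best-case = 4.9 → A1.

A1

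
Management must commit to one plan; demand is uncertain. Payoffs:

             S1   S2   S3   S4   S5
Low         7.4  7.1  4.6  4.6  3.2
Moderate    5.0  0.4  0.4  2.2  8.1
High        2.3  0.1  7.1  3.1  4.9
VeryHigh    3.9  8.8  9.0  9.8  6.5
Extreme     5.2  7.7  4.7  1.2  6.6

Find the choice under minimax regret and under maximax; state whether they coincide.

Column bests: S1=7.4, S2=8.8, S3=9.0, S4=9.8, S5=8.1.
Low regrets: 0.0, 1.7, 4.4, 5.2, 4.9 → max 5.2
Moderate regrets: 2.4, 8.4, 8.6, 7.6, 0.0 → max 8.6
High regrets: 5.1, 8.7, 1.9, 6.7, 3.2 → max 8.7
VeryHigh regrets: 3.5, 0.0, 0.0, 0.0, 1.6 → max 3.5
Extreme regrets: 2.2, 1.1, 4.3, 8.6, 1.5 → max 8.6
Smallest max regret = 3.5 → VeryHigh.
Row maxima: Low=7.4, Moderate=8.1, High=7.1, VeryHigh=9.8, Extreme=7.7
Best best-case = 9.8 → VeryHigh.

minimax regret → VeryHigh; maximax → VeryHigh (agree)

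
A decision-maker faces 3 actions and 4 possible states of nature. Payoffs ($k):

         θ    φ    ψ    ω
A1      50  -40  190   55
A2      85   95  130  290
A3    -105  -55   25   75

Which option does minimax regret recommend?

A2

Column bests: θ=85, φ=95, ψ=190, ω=290.
A1 regrets: 35, 135, 0, 235 → max 235
A2 regrets: 0, 0, 60, 0 → max 60
A3 regrets: 190, 150, 165, 215 → max 215
Smallest max regret = 60 → A2.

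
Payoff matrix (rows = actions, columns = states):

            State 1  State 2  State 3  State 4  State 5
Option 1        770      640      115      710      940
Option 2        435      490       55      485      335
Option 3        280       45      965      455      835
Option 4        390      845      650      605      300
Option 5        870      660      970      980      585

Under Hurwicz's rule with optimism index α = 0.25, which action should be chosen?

Option 1: 0.25·940 + 0.75·115 = 321.25
Option 2: 0.25·490 + 0.75·55 = 163.75
Option 3: 0.25·965 + 0.75·45 = 275
Option 4: 0.25·845 + 0.75·300 = 436.25
Option 5: 0.25·980 + 0.75·585 = 683.75
Highest Hurwicz score = 683.75 → Option 5.

Option 5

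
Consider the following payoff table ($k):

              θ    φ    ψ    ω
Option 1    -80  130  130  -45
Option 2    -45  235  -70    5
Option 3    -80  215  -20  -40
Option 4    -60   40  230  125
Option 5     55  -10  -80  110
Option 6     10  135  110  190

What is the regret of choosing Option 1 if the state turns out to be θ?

Best payoff under θ is 55.
Regret = 55 − (-80) = 135.

135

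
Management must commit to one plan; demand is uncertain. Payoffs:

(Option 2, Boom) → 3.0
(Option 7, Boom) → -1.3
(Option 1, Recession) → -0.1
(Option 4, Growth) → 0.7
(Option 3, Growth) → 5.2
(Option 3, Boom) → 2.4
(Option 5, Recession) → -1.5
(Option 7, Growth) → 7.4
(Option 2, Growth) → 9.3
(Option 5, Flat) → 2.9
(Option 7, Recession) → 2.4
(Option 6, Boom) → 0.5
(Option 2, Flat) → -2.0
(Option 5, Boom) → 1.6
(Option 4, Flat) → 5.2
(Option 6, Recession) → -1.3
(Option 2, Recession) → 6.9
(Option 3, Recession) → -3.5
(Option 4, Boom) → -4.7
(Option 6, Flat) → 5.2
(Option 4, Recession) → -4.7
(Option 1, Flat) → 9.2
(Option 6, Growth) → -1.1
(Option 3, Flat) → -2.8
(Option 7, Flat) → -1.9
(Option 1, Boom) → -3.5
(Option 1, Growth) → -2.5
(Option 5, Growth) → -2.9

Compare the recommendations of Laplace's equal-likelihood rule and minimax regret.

laplace → Option 2; minimax regret → Option 6 (disagree)

Row averages: Option 1=0.775, Option 2=4.3, Option 3=0.325, Option 4=-0.875, Option 5=0.025, Option 6=0.825, Option 7=1.65
Highest average = 4.3 → Option 2.
Column bests: Recession=6.9, Flat=9.2, Growth=9.3, Boom=3.0.
Option 1 regrets: 7.0, 0.0, 11.8, 6.5 → max 11.8
Option 2 regrets: 0.0, 11.2, 0.0, 0.0 → max 11.2
Option 3 regrets: 10.4, 12.0, 4.1, 0.6 → max 12.0
Option 4 regrets: 11.6, 4.0, 8.6, 7.7 → max 11.6
Option 5 regrets: 8.4, 6.3, 12.2, 1.4 → max 12.2
Option 6 regrets: 8.2, 4.0, 10.4, 2.5 → max 10.4
Option 7 regrets: 4.5, 11.1, 1.9, 4.3 → max 11.1
Smallest max regret = 10.4 → Option 6.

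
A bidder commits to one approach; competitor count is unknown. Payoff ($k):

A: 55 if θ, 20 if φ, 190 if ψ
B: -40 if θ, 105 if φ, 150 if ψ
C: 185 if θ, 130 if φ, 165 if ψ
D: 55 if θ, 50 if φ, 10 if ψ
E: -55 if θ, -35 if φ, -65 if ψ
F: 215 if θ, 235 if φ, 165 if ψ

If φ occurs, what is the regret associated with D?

185

Best payoff under φ is 235.
Regret = 235 − 50 = 185.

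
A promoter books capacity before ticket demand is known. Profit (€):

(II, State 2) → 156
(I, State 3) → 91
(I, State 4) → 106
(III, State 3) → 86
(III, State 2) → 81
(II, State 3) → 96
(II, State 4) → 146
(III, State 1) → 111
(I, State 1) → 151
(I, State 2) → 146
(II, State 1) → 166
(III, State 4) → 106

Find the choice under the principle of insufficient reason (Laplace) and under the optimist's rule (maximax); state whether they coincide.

Row averages: I=123.5, II=141, III=96
Highest average = 141 → II.
Row maxima: I=151, II=166, III=111
Best best-case = 166 → II.

laplace → II; maximax → II (agree)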